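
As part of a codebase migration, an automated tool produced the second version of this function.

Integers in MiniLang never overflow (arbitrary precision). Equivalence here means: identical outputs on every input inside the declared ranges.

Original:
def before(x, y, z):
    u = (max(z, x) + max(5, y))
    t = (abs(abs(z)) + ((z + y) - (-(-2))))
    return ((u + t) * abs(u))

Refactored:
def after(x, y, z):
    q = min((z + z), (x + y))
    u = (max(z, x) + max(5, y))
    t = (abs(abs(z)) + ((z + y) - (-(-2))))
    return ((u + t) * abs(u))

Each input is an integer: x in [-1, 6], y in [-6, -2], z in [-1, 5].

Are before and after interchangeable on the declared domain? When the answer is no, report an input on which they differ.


The two versions differ — the changes include local variable names differ, plus statement counts differ, plus min/max/abs usage differs, plus arithmetic usage differs.
One worked example (x=3, y=-4, z=-1) — before: u becomes 8; next t becomes -6; next final value 16; after: q becomes -2; next u becomes 8; next t becomes -6; next final value 16; agreement on 16.
Checked all 280 inputs in the declared domain: the outputs agree on every one.
verdict: equivalent


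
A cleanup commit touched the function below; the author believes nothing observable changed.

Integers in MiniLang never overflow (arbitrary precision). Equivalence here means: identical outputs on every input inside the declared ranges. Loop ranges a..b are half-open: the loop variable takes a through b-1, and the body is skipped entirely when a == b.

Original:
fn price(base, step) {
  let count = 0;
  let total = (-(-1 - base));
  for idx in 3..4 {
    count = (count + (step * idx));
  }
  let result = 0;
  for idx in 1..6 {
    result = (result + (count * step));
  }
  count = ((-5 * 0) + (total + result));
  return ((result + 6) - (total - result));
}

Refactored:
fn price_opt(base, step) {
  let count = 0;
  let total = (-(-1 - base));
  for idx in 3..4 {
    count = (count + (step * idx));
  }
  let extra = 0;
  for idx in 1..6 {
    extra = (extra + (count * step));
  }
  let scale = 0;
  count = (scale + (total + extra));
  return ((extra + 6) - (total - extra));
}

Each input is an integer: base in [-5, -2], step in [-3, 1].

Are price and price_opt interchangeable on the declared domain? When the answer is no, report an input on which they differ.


Behavior is preserved: although local variable names differ; statement counts differ; arithmetic usage differs; constant usage differs, the outputs never diverge.
Tracing base=-2, step=1: price: count := 0 | total := -1 | iter idx=3: | count := 3 | result := 0 | iter idx=1: | result := 3 | iter idx=2: | result := 6 | iter idx=3: | result := 9 | iter idx=4: | result := 12 | iter idx=5: | result := 15 | count := 14 | result 37 | price_opt: count := 0 | total := -1 | iter idx=3: | count := 3 | extra := 0 | iter idx=1: | extra := 3 | iter idx=2: | extra := 6 | iter idx=3: | extra := 9 | iter idx=4: | extra := 12 | iter idx=5: | extra := 15 | scale := 0 | count := 14 | result 37 — matching result 37.
Across all 20 domain points the two functions coincide.
verdict: equivalent


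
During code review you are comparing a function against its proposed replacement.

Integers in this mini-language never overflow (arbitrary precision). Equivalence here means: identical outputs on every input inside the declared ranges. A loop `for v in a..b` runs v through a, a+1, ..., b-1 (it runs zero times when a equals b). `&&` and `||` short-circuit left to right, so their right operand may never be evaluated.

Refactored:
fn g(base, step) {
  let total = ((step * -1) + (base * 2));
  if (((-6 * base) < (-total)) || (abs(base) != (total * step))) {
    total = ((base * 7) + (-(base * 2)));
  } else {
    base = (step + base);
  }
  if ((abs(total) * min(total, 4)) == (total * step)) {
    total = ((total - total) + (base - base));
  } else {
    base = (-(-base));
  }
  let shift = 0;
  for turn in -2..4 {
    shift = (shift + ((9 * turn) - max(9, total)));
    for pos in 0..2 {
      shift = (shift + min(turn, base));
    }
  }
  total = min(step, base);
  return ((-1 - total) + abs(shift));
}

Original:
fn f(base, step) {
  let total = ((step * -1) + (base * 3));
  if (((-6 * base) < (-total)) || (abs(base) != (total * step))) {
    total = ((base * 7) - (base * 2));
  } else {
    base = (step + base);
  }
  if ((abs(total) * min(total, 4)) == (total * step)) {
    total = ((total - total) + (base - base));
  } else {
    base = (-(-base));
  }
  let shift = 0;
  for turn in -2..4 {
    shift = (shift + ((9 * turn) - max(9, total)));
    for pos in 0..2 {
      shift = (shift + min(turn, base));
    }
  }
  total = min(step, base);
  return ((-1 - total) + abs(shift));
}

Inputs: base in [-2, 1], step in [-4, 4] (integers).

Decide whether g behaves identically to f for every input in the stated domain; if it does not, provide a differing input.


Try base=-1, step=-1.
f: total := -2 | (((-6 * base) < (-total)) || (abs(base) != (total * step))): true | total := -5 | ((abs(total) * min(total, 4)) == (total * step)): false | base := -1 | shift := 0 | iter turn=-2: | shift := -27 | iter pos=0: | shift := -29 | iter pos=1: | shift := -31 | iter turn=-1: | shift := -49 | iter pos=0: | shift := -50 | iter pos=1: | shift := -51 | iter turn=0: | shift := -60 | iter pos=0: | shift := -61 | iter pos=1: | shift := -62 | iter turn=1: | shift := -62 | iter pos=0: | shift := -63 | iter pos=1: | shift := -64 | iter turn=2: | shift := -55 | iter pos=0: | shift := -56 | iter pos=1: | shift := -57 | iter turn=3: | shift := -39 | iter pos=0: | shift := -40 | iter pos=1: | shift := -41 | total := -1 | result 41
g: total := -1 | (((-6 * base) < (-total)) || (abs(base) != (total * step))): false | base := -2 | ((abs(total) * min(total, 4)) == (total * step)): false | base := -2 | shift := 0 | iter turn=-2: | shift := -27 | iter pos=0: | shift := -29 | iter pos=1: | shift := -31 | iter turn=-1: | shift := -49 | iter pos=0: | shift := -51 | iter pos=1: | shift := -53 | iter turn=0: | shift := -62 | iter pos=0: | shift := -64 | iter pos=1: | shift := -66 | iter turn=1: | shift := -66 | iter pos=0: | shift := -68 | iter pos=1: | shift := -70 | iter turn=2: | shift := -61 | iter pos=0: | shift := -63 | iter pos=1: | shift := -65 | iter turn=3: | shift := -47 | iter pos=0: | shift := -49 | iter pos=1: | shift := -51 | total := -2 | result 52
41 and 52 differ, so these are not the same function on this domain.
verdict: not equivalent; witness: base=-1, step=-1


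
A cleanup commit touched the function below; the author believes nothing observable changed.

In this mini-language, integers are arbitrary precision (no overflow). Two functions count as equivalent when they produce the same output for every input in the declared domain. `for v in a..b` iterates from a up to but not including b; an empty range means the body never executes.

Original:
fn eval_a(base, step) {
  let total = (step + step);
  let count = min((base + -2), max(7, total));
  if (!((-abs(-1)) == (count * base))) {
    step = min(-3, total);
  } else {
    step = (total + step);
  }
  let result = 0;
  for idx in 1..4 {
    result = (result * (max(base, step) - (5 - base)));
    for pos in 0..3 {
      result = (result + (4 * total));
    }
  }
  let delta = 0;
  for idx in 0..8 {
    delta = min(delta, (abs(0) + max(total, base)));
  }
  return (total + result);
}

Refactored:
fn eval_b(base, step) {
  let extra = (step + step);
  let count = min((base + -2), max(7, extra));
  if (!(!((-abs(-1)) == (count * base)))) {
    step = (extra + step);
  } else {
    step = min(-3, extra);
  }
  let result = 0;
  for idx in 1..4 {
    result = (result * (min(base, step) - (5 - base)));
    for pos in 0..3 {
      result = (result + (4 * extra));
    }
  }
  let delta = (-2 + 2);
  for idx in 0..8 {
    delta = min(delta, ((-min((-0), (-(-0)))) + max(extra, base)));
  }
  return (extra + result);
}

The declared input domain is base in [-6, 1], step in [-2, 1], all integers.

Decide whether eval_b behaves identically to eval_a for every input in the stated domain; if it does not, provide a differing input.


At base=-6, step=-2: eval_a gives -10132, eval_b gives -13108.
verdict: not equivalent; witness: base=-6, step=-2


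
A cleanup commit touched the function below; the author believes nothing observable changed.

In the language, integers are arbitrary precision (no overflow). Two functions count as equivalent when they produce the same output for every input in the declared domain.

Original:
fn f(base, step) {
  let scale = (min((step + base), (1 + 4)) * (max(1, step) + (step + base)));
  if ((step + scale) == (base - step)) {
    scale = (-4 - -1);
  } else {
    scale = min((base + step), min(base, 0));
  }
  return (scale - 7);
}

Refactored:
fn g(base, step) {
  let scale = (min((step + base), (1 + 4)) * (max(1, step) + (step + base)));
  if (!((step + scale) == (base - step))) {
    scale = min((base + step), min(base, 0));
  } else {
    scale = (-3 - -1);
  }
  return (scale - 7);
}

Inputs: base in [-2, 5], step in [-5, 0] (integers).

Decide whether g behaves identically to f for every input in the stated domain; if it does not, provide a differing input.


Try base=0, step=-3.
f: scale = 6; ((step + scale) == (base - step)) -> true; scale = -3; return -10
g: scale = 6; (!((step + scale) == (base - step))) -> false; scale = -2; return -9
-10 vs -9 — the two versions disagree here.
verdict: not equivalent; witness: base=0, step=-3


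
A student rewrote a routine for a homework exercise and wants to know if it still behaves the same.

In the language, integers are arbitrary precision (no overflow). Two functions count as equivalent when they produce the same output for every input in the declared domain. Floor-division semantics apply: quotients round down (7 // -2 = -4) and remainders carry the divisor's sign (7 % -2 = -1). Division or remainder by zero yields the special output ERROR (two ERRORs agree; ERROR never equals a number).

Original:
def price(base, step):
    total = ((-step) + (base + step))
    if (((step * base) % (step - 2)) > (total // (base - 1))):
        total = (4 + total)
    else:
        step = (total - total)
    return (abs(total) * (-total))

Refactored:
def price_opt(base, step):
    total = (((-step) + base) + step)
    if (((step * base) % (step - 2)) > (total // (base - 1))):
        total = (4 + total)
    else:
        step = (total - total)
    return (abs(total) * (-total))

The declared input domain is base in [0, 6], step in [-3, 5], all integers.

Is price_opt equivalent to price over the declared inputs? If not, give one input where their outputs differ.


Reading the diff, among the changes: same computation, different form.
Spot check at base=0, step=4 — price: total=0, then (((step * base) % (step - 2)) > (total // (base - 1))) is false, then step=0, then returns 0. price_opt: total=0, then (((step * base) % (step - 2)) > (total // (base - 1))) is false, then step=0, then returns 0. Both give 0.
Sweeping the whole domain (63 inputs) finds no disagreement.
verdict: equivalent


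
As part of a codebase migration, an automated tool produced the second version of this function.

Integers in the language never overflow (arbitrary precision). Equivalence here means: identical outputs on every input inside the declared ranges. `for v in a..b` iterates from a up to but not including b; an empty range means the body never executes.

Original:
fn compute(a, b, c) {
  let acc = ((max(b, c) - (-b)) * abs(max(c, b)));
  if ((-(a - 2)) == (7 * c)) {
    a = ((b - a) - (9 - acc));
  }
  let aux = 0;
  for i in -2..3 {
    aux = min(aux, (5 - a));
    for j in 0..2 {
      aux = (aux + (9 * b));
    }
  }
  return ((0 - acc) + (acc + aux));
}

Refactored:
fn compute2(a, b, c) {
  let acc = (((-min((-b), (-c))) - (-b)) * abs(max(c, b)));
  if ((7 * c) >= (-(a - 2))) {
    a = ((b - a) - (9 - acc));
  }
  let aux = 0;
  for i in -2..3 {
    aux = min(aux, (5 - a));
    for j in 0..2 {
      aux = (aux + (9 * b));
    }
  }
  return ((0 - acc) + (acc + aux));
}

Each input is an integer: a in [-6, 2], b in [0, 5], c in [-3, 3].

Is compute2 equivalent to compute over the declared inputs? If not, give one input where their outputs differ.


Input a=-6, b=0, c=3: 0 from compute versus -1 from compute2.
verdict: not equivalent; witness: a=-6, b=0, c=3


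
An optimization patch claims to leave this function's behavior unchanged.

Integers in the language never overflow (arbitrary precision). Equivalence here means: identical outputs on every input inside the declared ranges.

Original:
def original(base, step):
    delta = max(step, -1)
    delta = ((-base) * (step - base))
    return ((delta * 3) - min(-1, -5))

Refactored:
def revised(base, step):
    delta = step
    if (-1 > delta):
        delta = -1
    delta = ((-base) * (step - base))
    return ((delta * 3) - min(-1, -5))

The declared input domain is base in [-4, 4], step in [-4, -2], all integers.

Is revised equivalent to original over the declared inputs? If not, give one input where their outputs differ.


The two are interchangeable: branching structure differs, plus min/max/abs usage differs, plus comparison usage differs, plus constant usage differs, plus statement counts differ, and every declared input agrees.
One worked example (base=0, step=-2) — original: delta = -1; delta = 0; return 5; revised: delta = -2; (-1 > delta) -> true; delta = -1; delta = 0; return 5; agreement on 5.
Checked all 27 inputs in the declared domain: the outputs agree on every one.
verdict: equivalent


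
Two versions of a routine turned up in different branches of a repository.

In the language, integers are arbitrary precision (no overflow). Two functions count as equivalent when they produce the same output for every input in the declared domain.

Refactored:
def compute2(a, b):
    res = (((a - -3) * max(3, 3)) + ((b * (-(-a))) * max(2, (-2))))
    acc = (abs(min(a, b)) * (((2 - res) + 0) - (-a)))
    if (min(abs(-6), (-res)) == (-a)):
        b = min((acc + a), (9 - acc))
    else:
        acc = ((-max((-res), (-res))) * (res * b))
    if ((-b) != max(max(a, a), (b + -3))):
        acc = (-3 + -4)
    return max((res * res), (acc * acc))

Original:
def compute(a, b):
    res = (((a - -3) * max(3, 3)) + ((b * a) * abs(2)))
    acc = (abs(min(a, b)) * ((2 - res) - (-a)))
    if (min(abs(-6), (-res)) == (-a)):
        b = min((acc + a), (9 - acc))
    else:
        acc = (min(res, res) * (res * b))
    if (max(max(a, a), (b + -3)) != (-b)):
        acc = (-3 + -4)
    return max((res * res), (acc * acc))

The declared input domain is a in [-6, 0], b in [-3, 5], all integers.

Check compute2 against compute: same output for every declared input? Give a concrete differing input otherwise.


Behavior is preserved: although arithmetic usage differs; constant usage differs; min/max/abs usage differs, the outputs never diverge.
As a probe, take a=-4, b=5: compute runs res = -43; acc = 164; (min(abs(-6), (-res)) == (-a)) -> false; acc = 9245; (max(max(a, a), (b + -3)) != (-b)) -> true; acc = -7; return 1849; compute2 runs res = -43; acc = 164; (min(abs(-6), (-res)) == (-a)) -> false; acc = 9245; ((-b) != max(max(a, a), (b + -3))) -> true; acc = -7; return 1849; both end at 1849.
Checked all 63 inputs in the declared domain: the outputs agree on every one.
verdict: equivalent


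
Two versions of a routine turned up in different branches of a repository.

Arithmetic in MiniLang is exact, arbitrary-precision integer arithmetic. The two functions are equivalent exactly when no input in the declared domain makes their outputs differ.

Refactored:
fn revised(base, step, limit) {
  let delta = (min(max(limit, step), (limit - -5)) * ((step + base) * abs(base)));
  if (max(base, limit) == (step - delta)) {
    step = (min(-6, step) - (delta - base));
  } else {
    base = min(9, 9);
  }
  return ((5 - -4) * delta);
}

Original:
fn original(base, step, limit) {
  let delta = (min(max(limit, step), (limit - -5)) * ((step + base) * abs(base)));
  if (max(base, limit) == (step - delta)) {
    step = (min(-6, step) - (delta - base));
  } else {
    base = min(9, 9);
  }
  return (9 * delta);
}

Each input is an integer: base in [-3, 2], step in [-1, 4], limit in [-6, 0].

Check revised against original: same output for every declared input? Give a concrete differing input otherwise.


This is a faithful refactor — constant usage differs; arithmetic usage differs, but the computed results match everywhere.
Tracing base=0, step=0, limit=0: original: delta becomes 0; next (max(base, limit) == (step - delta)) evaluates to true; next step becomes -6; next final value 0 | revised: delta becomes 0; next (max(base, limit) == (step - delta)) evaluates to true; next step becomes -6; next final value 0 — matching result 0.
Checked all 252 inputs in the declared domain: the outputs agree on every one.
verdict: equivalent


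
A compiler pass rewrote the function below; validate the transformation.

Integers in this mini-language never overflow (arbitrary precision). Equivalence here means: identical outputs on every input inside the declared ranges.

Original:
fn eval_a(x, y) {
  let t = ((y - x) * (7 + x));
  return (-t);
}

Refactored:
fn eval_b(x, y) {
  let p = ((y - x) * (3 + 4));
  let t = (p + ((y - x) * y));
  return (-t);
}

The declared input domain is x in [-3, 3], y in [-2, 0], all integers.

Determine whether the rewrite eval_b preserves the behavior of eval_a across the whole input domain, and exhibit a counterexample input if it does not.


On input x=-3, y=-2, eval_a returns -4 while eval_b returns -5.
verdict: not equivalent; witness: x=-3, y=-2


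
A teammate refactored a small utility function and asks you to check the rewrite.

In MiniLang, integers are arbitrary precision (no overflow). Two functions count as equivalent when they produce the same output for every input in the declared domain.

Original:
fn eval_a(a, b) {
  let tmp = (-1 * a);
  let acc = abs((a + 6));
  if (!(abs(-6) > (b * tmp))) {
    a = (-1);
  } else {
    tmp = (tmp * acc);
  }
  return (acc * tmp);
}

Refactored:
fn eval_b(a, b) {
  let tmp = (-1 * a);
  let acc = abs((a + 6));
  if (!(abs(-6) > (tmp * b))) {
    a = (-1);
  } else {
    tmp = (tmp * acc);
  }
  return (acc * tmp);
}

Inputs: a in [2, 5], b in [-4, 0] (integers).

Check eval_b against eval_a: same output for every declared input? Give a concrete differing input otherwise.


Differences: same computation, different form — yet all 20 inputs agree.
verdict: equivalent


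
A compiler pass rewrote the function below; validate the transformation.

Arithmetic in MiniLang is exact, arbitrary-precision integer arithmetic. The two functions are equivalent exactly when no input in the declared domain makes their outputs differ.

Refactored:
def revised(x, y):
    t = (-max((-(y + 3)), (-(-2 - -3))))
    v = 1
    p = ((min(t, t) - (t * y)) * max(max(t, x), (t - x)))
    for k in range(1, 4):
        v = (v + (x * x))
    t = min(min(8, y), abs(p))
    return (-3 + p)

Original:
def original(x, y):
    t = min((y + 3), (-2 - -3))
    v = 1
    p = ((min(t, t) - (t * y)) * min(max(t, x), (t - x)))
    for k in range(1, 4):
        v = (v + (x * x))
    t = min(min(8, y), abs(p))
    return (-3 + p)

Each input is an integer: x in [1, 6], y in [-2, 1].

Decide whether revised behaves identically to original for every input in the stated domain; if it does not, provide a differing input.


Run the pair on x=1, y=-2.
original: t = 1; v = 1; p = 0; [k=1]; v = 2; [k=2]; v = 3; [k=3]; v = 4; t = -2; return -3
revised: t = 1; v = 1; p = 3; [k=1]; v = 2; [k=2]; v = 3; [k=3]; v = 4; t = -2; return 0
-3 != 0, so the rewrite changes behavior.
verdict: not equivalent; witness: x=1, y=-2


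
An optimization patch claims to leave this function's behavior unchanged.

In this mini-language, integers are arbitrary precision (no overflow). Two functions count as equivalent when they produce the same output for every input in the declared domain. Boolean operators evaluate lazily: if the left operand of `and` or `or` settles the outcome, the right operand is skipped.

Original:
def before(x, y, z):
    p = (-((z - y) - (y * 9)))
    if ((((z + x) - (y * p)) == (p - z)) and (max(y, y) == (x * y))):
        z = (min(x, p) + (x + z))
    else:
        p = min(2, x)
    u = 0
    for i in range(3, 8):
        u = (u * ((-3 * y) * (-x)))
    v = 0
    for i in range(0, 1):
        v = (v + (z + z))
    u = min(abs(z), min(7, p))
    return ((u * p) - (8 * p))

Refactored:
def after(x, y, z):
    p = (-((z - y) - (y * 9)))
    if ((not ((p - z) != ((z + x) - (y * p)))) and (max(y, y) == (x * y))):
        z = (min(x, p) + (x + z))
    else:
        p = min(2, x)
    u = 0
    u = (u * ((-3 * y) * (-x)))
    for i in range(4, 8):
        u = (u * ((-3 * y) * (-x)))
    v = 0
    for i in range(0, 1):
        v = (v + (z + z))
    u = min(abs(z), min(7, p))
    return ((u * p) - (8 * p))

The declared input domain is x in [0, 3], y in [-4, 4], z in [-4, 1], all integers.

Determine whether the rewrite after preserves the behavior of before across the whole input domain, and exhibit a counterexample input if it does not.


Reading the diff, among the changes: constant usage differs, and arithmetic usage differs, and loop structure differs, and statement counts differ, and comparison usage differs, and boolean connective usage differs.
As a probe, take x=3, y=1, z=-1: before runs p := 11 | ((((z + x) - (y * p)) == (p - z)) and (max(y, y) == (x * y))): false | p := 2 | u := 0 | iter i=3: | u := 0 | iter i=4: | u := 0 | iter i=5: | u := 0 | iter i=6: | u := 0 | iter i=7: | u := 0 | v := 0 | iter i=0: | v := -2 | u := 1 | result -14; after runs p := 11 | ((not ((p - z) != ((z + x) - (y * p)))) and (max(y, y) == (x * y))): false | p := 2 | u := 0 | u := 0 | iter i=4: | u := 0 | iter i=5: | u := 0 | iter i=6: | u := 0 | iter i=7: | u := 0 | v := 0 | iter i=0: | v := -2 | u := 1 | result -14; both end at -14.
Across all 216 domain points the two functions coincide.
verdict: equivalent


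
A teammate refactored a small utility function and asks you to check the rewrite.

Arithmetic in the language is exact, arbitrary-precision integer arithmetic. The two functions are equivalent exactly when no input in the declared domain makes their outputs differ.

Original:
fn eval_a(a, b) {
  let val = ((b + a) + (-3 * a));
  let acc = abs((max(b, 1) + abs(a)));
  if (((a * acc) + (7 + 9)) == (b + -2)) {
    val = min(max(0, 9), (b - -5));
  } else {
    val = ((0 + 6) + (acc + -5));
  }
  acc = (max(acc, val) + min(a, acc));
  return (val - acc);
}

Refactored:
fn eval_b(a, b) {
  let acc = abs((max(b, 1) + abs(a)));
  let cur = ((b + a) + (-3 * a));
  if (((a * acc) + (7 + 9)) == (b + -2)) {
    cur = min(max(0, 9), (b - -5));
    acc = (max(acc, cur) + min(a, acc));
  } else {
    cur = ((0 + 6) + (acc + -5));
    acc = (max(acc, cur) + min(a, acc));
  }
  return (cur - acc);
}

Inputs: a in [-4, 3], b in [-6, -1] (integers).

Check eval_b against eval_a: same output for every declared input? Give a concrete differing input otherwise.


Equivalent — the differences include min/max/abs usage differs, plus local variable names differ, plus statement counts differ, plus arithmetic usage differs, yet no declared input distinguishes the two.
Tracing a=-1, b=-5: eval_a: val becomes -3; next acc becomes 2; next (((a * acc) + (7 + 9)) == (b + -2)) evaluates to false; next val becomes 3; next acc becomes 2; next final value 1 | eval_b: acc becomes 2; next cur becomes -3; next (((a * acc) + (7 + 9)) == (b + -2)) evaluates to false; next cur becomes 3; next acc becomes 2; next final value 1 — matching result 1.
Checked all 48 inputs in the declared domain: the outputs agree on every one.
verdict: equivalent


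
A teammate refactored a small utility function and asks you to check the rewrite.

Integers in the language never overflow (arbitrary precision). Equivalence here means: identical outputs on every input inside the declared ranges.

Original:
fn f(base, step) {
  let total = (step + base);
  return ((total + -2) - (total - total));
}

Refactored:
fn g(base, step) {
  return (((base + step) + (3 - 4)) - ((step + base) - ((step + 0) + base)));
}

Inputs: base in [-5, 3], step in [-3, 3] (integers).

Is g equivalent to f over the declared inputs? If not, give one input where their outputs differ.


There is a counterexample at base=-5, step=-3: -10 on one side, -9 on the other.
f: total becomes -8; next final value -10
g: final value -9
verdict: not equivalent; witness: base=-5, step=-3


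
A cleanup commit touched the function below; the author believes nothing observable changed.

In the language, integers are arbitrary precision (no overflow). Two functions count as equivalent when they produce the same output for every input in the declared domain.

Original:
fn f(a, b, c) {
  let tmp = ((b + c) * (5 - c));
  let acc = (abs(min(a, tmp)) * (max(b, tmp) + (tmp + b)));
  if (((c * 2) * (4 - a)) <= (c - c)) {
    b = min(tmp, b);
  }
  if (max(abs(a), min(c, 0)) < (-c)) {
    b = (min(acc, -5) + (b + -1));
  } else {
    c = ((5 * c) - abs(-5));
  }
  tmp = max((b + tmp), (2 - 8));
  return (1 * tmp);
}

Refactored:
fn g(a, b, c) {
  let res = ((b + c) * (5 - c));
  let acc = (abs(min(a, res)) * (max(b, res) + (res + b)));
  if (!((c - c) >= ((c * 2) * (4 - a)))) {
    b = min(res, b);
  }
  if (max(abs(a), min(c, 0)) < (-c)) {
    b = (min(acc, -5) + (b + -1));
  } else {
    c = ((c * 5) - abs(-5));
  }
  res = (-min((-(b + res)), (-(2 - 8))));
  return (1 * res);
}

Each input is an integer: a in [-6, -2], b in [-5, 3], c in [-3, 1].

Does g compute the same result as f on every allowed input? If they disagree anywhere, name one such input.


At a=-6, b=1, c=-1: f gives 0, g gives 1.
verdict: not equivalent; witness: a=-6, b=1, c=-1


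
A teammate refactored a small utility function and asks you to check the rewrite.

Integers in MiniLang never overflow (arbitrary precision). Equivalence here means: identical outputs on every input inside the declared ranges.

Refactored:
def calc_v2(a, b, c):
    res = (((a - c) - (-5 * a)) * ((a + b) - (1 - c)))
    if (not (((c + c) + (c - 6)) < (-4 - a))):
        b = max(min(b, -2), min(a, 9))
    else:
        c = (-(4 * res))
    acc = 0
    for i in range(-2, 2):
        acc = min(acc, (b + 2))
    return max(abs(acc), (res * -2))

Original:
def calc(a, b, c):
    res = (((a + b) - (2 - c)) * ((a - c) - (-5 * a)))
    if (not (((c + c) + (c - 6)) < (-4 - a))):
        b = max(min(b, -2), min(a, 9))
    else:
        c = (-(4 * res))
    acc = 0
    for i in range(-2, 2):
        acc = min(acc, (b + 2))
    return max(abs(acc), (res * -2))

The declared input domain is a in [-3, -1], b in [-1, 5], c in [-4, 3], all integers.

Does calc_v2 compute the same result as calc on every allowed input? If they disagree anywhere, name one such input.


At a=-3, b=2, c=3: calc gives 0, calc_v2 gives 42.
verdict: not equivalent; witness: a=-3, b=2, c=3


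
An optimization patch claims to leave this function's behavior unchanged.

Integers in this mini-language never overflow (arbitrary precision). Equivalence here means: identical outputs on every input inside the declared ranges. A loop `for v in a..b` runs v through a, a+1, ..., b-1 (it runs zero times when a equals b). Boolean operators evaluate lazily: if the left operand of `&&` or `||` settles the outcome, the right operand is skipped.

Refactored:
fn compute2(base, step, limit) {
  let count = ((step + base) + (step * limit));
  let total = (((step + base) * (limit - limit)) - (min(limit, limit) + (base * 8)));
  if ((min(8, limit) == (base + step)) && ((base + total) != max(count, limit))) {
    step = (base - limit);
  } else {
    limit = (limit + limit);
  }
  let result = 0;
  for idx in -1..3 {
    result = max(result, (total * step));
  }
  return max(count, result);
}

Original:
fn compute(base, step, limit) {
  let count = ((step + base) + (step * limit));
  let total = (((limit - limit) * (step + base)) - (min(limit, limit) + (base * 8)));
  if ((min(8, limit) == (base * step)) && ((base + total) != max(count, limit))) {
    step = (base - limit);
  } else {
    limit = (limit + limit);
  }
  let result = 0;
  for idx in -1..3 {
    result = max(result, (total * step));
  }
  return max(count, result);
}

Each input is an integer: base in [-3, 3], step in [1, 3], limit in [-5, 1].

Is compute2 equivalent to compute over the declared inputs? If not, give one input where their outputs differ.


Consider the input base=-3, step=1, limit=-3.
compute: count=-5, then total=27, then ((min(8, limit) == (base * step)) && ((base + total) != max(count, limit))) is true, then step=0, then result=0, then (idx=-1), then result=0, then (idx=0), then result=0, then (idx=1), then result=0, then (idx=2), then result=0, then returns 0
compute2: count=-5, then total=27, then ((min(8, limit) == (base + step)) && ((base + total) != max(count, limit))) is false, then limit=-6, then result=0, then (idx=-1), then result=27, then (idx=0), then result=27, then (idx=1), then result=27, then (idx=2), then result=27, then returns 27
0 vs 27 — the two versions disagree here.
verdict: not equivalent; witness: base=-3, step=1, limit=-3


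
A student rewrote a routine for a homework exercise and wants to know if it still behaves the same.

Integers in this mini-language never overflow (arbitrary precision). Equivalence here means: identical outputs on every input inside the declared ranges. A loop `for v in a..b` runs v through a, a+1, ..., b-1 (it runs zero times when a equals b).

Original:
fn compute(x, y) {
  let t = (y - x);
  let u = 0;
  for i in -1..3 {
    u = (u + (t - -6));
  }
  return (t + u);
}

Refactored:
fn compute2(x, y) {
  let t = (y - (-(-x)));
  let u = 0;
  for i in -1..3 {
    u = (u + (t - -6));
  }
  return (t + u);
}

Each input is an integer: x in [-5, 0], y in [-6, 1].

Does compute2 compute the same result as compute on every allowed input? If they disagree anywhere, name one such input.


Equivalent — the differences include same computation, different form, yet no declared input distinguishes the two.
As a probe, take x=0, y=-1: compute runs t=-1, then u=0, then (i=-1), then u=5, then (i=0), then u=10, then (i=1), then u=15, then (i=2), then u=20, then returns 19; compute2 runs t=-1, then u=0, then (i=-1), then u=5, then (i=0), then u=10, then (i=1), then u=15, then (i=2), then u=20, then returns 19; both end at 19.
Across all 48 domain points the two functions coincide.
verdict: equivalent


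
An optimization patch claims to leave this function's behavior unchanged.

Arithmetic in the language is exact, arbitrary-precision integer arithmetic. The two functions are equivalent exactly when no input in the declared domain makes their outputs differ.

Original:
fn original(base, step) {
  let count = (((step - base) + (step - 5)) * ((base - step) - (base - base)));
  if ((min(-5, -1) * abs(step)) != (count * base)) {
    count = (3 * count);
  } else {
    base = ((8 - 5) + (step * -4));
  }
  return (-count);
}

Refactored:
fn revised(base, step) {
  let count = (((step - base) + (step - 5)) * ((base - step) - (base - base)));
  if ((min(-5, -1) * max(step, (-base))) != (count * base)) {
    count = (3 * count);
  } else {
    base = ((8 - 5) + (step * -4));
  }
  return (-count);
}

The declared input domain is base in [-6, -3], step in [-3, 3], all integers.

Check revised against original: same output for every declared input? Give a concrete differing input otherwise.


At base=-6, step=-1: original gives -15, revised gives -5.
verdict: not equivalent; witness: base=-6, step=-1


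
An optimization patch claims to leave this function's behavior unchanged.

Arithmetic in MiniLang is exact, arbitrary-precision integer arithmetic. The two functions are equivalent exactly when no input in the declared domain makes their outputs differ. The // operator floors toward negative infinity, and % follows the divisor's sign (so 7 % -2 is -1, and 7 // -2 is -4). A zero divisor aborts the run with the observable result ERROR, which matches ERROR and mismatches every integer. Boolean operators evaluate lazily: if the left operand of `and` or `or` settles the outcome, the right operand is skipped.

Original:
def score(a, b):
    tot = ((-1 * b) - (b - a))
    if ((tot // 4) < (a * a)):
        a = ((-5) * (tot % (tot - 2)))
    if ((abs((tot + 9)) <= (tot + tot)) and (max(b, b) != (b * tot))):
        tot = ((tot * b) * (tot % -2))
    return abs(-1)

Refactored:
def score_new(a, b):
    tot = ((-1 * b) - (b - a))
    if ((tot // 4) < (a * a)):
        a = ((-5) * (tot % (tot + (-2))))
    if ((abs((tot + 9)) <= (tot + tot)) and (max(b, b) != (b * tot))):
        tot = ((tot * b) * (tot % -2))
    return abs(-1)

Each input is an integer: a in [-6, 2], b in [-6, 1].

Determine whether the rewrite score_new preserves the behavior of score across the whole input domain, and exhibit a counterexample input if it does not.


This is a faithful refactor — arithmetic usage differs, but the computed results match everywhere.
As a probe, take a=1, b=-6: score runs tot = 13; ((tot // 4) < (a * a)) -> false; ((abs((tot + 9)) <= (tot + tot)) and (max(b, b) != (b * tot))) -> true; tot = 78; return 1; score_new runs tot = 13; ((tot // 4) < (a * a)) -> false; ((abs((tot + 9)) <= (tot + tot)) and (max(b, b) != (b * tot))) -> true; tot = 78; return 1; both end at 1.
Every one of the 72 inputs gives matching results.
verdict: equivalent


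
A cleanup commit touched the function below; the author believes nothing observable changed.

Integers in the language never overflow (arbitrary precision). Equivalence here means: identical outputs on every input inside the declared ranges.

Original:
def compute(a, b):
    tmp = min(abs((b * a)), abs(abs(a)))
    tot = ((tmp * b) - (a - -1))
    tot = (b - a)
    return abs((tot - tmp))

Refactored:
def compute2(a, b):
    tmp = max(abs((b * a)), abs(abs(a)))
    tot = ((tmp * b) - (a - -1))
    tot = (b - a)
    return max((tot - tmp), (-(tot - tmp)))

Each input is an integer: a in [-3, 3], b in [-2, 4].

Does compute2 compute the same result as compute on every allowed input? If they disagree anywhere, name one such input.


At a=-3, b=-2: compute gives 2, compute2 gives 5.
verdict: not equivalent; witness: a=-3, b=-2


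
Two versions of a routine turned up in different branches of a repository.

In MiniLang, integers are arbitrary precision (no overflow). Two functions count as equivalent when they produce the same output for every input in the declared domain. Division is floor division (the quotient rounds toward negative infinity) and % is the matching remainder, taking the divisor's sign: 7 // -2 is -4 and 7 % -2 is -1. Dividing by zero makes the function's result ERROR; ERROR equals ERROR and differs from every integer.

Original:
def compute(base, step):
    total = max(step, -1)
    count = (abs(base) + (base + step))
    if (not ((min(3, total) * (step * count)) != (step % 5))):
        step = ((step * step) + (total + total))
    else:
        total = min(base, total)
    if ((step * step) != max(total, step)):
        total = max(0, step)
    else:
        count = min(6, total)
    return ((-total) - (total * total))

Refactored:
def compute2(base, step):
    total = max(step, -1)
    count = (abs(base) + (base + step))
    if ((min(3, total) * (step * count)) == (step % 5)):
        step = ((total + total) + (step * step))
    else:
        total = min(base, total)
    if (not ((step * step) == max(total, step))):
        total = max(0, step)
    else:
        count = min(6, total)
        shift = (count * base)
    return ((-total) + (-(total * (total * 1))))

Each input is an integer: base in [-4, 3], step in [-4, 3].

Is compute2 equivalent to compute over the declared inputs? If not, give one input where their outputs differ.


Behavior is preserved: although local variable names differ, statement counts differ, comparison usage differs, constant usage differs, arithmetic usage differs, the outputs never diverge.
One worked example (base=3, step=-4) — compute: total = -1; count = 2; (not ((min(3, total) * (step * count)) != (step % 5))) -> false; total = -1; ((step * step) != max(total, step)) -> true; total = 0; return 0; compute2: total = -1; count = 2; ((min(3, total) * (step * count)) == (step % 5)) -> false; total = -1; (not ((step * step) == max(total, step))) -> true; total = 0; return 0; agreement on 0.
Every one of the 64 inputs gives matching results.
verdict: equivalent


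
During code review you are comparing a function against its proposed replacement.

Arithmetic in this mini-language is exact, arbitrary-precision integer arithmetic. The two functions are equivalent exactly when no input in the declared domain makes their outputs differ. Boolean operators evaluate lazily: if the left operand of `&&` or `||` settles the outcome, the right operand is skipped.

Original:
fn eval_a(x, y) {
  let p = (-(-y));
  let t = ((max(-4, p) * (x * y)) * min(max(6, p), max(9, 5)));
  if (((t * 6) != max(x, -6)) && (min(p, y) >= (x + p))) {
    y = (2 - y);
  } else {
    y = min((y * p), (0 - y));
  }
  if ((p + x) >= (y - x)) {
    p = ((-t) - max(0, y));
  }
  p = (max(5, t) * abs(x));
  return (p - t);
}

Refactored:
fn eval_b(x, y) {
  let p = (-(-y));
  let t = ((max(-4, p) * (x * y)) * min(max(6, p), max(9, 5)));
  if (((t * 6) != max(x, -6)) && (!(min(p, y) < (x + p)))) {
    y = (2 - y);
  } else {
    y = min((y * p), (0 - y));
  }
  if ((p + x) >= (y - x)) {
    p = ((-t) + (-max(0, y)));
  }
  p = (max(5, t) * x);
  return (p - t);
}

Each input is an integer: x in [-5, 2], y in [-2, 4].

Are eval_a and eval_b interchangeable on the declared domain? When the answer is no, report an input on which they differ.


Consider the input x=-5, y=-2.
eval_a: p=-2, then t=-120, then (((t * 6) != max(x, -6)) && (min(p, y) >= (x + p))) is true, then y=4, then ((p + x) >= (y - x)) is false, then p=25, then returns 145
eval_b: p=-2, then t=-120, then (((t * 6) != max(x, -6)) && (!(min(p, y) < (x + p)))) is true, then y=4, then ((p + x) >= (y - x)) is false, then p=-25, then returns 95
145 != 95, so the rewrite changes behavior.
verdict: not equivalent; witness: x=-5, y=-2


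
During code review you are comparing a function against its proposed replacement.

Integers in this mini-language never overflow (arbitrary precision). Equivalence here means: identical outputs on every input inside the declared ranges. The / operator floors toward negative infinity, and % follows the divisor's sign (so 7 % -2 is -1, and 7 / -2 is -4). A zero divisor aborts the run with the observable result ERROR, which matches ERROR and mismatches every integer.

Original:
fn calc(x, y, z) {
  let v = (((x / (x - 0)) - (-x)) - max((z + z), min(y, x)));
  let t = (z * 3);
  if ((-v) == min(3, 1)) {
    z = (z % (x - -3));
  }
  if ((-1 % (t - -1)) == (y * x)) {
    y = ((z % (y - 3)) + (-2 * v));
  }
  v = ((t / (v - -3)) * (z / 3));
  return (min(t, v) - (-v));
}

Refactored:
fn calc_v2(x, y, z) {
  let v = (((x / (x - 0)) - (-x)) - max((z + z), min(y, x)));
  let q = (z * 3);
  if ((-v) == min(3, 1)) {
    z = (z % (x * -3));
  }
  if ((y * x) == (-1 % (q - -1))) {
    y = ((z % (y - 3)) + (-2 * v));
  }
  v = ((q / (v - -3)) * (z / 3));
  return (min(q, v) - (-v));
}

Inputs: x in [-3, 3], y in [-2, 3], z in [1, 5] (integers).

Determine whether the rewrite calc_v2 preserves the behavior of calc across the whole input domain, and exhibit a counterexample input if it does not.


Not equivalent: x=2, y=-2, z=2 separates them (0 vs -12).
calc: v becomes -1; next t becomes 6; next ((-v) == min(3, 1)) evaluates to true; next z becomes 2; next ((-1 % (t - -1)) == (y * x)) evaluates to false; next v becomes 0; next final value 0
calc_v2: v becomes -1; next q becomes 6; next ((-v) == min(3, 1)) evaluates to true; next z becomes -4; next ((y * x) == (-1 % (q - -1))) evaluates to false; next v becomes -6; next final value -12
verdict: not equivalent; witness: x=2, y=-2, z=2


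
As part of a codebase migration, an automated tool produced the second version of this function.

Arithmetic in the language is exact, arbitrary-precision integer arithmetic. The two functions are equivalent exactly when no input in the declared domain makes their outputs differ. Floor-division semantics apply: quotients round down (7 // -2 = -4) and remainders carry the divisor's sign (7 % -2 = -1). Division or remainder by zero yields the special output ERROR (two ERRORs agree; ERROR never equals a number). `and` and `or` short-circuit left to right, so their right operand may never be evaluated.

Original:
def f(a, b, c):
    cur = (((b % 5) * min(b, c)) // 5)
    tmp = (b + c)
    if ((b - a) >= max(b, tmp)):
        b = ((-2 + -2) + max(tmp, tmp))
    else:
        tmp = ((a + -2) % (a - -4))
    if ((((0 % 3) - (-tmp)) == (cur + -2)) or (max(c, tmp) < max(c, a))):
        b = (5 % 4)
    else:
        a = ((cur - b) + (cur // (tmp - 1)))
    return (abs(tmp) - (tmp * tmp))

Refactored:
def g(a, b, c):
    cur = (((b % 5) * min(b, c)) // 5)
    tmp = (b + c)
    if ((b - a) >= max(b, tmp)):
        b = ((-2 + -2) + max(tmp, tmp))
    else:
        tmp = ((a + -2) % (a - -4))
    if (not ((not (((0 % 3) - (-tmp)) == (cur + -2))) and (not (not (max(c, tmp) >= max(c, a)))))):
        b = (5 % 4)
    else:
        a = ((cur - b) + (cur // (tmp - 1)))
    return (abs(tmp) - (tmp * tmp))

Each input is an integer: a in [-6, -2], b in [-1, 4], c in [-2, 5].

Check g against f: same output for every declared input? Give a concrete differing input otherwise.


The two are interchangeable: comparison usage differs, plus boolean connective usage differs, and every declared input agrees.
Tracing a=-4, b=1, c=0: f: cur becomes 0; next tmp becomes 1; next ((b - a) >= max(b, tmp)) evaluates to true; next b becomes -3; next ((((0 % 3) - (-tmp)) == (cur + -2)) or (max(c, tmp) < max(c, a))) evaluates to false; next hits division by zero so the output is ERROR | g: cur becomes 0; next tmp becomes 1; next ((b - a) >= max(b, tmp)) evaluates to true; next b becomes -3; next (not ((not (((0 % 3) - (-tmp)) == (cur + -2))) and (not (not (max(c, tmp) >= max(c, a)))))) evaluates to false; next hits division by zero so the output is ERROR — matching result ERROR.
Every one of the 240 inputs gives matching results.
verdict: equivalent
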